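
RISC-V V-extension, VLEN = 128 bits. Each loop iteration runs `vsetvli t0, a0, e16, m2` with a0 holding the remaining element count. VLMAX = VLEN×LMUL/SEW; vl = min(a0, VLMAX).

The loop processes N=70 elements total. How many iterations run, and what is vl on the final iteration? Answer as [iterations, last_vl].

[iterations, last_vl] = [5, 6]

VLMAX = VLEN×LMUL/SEW = 128×2/16 = 16
70 elements at 16/iter → 5 passes, remainder 6 on the last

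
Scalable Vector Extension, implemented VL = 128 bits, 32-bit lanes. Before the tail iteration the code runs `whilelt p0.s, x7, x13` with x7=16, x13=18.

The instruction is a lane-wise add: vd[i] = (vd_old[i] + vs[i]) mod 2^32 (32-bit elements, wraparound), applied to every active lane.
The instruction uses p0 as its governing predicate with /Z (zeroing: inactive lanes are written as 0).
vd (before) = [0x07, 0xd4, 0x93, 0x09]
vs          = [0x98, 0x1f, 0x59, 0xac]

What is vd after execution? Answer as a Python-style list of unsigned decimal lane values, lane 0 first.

vd = [159, 243, 0, 0]

128-bit reg / 32-bit elem → 4 lanes
whilelt: lane j active iff 16+j < 18 → j < 2 → 2 active
lane  0: add(0x07,0x98) ⇒ 0x9f
lane  1: add(0xd4,0x1f) ⇒ 0xf3
lane  2: tail/zero ⇒ 0x00
lane  3: tail/zero ⇒ 0x00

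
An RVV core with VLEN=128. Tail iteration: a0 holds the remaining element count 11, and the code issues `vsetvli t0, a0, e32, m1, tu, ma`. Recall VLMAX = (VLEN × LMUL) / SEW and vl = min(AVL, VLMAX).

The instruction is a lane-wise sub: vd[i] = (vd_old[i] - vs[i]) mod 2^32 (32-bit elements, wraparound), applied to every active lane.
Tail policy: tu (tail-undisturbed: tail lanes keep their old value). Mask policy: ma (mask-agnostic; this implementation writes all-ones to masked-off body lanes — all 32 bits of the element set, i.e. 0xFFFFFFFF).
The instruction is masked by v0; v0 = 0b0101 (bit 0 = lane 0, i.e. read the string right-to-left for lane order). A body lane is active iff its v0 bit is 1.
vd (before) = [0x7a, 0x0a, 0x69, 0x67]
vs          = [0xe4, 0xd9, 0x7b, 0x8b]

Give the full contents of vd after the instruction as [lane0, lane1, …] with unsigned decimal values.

vd = [4294967190, 4294967295, 4294967278, 4294967295]

lanes per group: 128·1/32 = 4
vl ← min(11, 4) = 4
[0] sub(0x7a,0xe4) = 0xffffff96
[1] mask-off/ones = 0xffffffff
[2] sub(0x69,0x7b) = 0xffffffee
[3] mask-off/ones = 0xffffffff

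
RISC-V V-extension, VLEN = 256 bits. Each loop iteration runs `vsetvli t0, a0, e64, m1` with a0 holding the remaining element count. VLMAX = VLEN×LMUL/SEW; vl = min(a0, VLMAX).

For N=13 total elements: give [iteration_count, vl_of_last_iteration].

[iterations, last_vl] = [4, 1]

lanes per group: 256·1/64 = 4
N=13: ⌈13/4⌉ = 4 iters; last vl = 13 − 3×4 = 1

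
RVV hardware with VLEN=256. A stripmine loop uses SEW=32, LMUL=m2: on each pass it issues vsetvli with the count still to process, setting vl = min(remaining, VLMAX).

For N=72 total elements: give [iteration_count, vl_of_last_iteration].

lanes per group: 256·2/32 = 16
iterations = ceil(72/16) = 5; final-pass vl = 8

[iterations, last_vl] = [5, 8]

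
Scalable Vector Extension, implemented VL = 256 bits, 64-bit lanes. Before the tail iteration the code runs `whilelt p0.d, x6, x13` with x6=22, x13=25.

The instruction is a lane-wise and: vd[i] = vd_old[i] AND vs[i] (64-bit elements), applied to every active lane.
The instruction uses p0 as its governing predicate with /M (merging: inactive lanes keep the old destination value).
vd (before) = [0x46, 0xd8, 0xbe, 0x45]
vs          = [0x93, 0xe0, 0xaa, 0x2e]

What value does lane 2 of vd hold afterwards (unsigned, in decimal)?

register lanes = 256/64 = 4
whilelt: lane j active iff 22+j < 25 → j < 3 → 3 active
  i=0: and(0x46,0x93) → 2
  i=1: and(0xd8,0xe0) → 192
  i=2: and(0xbe,0xaa) → 170
  i=3: tail/keep → 69

vd[2] = 170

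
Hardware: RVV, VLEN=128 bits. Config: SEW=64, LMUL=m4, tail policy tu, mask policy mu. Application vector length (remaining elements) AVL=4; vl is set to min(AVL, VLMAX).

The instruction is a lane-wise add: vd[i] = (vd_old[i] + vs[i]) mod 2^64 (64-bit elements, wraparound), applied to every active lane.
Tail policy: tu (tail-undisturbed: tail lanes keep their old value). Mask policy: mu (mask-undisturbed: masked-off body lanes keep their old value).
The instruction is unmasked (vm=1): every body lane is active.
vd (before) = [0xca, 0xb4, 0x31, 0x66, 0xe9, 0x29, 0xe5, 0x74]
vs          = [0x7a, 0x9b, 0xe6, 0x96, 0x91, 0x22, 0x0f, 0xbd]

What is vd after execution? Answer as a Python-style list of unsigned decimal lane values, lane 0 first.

vd = [324, 335, 279, 252, 233, 41, 229, 116]

lanes per group: 128·4/64 = 8
vl = min(AVL, VLMAX) = min(4, 8) = 4
vd[0] add(0xca,0x7a) -> 0x144
vd[1] add(0xb4,0x9b) -> 0x14f
vd[2] add(0x31,0xe6) -> 0x117
vd[3] add(0x66,0x96) -> 0xfc
vd[4] tail/keep -> 0xe9
vd[5] tail/keep -> 0x29
vd[6] tail/keep -> 0xe5
vd[7] tail/keep -> 0x74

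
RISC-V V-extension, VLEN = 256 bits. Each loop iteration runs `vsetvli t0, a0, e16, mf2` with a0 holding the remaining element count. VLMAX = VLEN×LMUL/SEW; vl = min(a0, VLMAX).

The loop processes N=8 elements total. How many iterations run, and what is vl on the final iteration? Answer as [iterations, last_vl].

[iterations, last_vl] = [1, 8]

lanes per group: 256·1/2/16 = 8
iterations = ceil(8/8) = 1; final-pass vl = 8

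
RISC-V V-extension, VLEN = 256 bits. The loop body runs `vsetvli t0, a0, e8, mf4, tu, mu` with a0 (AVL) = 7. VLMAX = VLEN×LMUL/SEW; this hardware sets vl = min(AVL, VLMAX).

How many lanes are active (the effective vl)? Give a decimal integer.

vl = 7

VLMAX = VLEN×LMUL/SEW = 256×1/4/8 = 8
AVL=7 ≤ VLMAX=8, so vl = 7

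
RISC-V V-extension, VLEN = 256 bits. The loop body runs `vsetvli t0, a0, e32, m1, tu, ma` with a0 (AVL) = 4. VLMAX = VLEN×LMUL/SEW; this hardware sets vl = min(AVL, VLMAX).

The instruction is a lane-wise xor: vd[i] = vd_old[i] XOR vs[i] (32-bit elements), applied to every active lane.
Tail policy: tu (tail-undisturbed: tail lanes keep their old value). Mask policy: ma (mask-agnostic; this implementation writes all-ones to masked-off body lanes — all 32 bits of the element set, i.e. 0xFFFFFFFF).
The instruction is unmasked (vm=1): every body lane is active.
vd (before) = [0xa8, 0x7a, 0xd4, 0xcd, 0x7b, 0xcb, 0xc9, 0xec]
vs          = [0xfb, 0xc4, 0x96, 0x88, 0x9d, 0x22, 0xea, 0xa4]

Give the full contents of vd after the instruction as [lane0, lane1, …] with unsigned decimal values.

VLMAX = VLEN×LMUL/SEW = 256×1/32 = 8
vl = min(AVL, VLMAX) = min(4, 8) = 4
  i=0: xor(0xa8,0xfb) → 83
  i=1: xor(0x7a,0xc4) → 190
  i=2: xor(0xd4,0x96) → 66
  i=3: xor(0xcd,0x88) → 69
  i=4: tail/keep → 123
  i=5: tail/keep → 203
  i=6: tail/keep → 201
  i=7: tail/keep → 236

vd = [83, 190, 66, 69, 123, 203, 201, 236]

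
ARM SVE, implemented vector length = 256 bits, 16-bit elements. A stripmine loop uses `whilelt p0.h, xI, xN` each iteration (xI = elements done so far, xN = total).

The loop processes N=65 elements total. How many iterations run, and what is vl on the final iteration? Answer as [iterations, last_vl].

[iterations, last_vl] = [5, 1]

lane count: 256 div 16 = 16
iterations = ceil(65/16) = 5; final-pass vl = 1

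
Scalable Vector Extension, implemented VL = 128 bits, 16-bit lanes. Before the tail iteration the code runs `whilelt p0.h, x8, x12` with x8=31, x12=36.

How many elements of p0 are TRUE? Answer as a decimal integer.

vl = 5

register lanes = 128/16 = 8
active while 31+j < 36, i.e. j ∈ [0,5) capped at 8 ⇒ 5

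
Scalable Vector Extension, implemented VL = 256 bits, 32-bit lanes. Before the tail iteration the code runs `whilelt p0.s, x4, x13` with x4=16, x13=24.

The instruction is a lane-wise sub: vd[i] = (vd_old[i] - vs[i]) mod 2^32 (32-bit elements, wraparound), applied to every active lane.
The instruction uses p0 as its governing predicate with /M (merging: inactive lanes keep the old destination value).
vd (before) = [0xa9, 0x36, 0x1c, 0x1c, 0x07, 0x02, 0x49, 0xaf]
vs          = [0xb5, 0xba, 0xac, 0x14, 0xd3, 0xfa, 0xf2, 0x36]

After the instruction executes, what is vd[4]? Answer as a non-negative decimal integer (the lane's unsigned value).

vd[4] = 4294967092

256-bit reg / 32-bit elem → 8 lanes
whilelt: lane j active iff 16+j < 24 → j < 8 → 8 active
vd[0] sub(0xa9,0xb5) -> 0xfffffff4
vd[1] sub(0x36,0xba) -> 0xffffff7c
vd[2] sub(0x1c,0xac) -> 0xffffff70
vd[3] sub(0x1c,0x14) -> 0x08
vd[4] sub(0x07,0xd3) -> 0xffffff34
vd[5] sub(0x02,0xfa) -> 0xffffff08
vd[6] sub(0x49,0xf2) -> 0xffffff57
vd[7] sub(0xaf,0x36) -> 0x79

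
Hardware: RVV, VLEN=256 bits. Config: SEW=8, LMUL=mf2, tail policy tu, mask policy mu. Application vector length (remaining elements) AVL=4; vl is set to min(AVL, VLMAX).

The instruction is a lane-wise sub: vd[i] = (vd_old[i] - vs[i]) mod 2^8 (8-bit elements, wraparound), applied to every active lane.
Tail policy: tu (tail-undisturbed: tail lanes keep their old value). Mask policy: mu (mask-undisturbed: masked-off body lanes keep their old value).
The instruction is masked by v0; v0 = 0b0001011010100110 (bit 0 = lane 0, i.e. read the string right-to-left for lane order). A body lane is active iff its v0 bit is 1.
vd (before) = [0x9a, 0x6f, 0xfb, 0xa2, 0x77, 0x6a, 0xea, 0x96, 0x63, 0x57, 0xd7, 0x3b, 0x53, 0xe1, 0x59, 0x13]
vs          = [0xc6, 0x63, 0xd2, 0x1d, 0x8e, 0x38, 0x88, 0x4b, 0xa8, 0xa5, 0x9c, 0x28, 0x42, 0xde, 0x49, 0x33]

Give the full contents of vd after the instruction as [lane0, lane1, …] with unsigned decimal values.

VLMAX = VLEN×LMUL/SEW = 256×1/2/8 = 16
AVL=4 ≤ VLMAX=16, so vl = 4
[0] mask-off/keep = 0x9a
[1] sub(0x6f,0x63) = 0x0c
[2] sub(0xfb,0xd2) = 0x29
[3] mask-off/keep = 0xa2
[4] tail/keep = 0x77
[5] tail/keep = 0x6a
[6] tail/keep = 0xea
[7] tail/keep = 0x96
[8] tail/keep = 0x63
[9] tail/keep = 0x57
[10] tail/keep = 0xd7
[11] tail/keep = 0x3b
[12] tail/keep = 0x53
[13] tail/keep = 0xe1
[14] tail/keep = 0x59
[15] tail/keep = 0x13

vd = [154, 12, 41, 162, 119, 106, 234, 150, 99, 87, 215, 59, 83, 225, 89, 19]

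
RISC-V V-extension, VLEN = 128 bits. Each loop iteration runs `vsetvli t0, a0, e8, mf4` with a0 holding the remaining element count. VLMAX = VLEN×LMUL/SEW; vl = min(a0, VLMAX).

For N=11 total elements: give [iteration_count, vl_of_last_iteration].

[iterations, last_vl] = [3, 3]

lanes per group: 128·1/4/8 = 4
11 elements at 4/iter → 3 passes, remainder 3 on the last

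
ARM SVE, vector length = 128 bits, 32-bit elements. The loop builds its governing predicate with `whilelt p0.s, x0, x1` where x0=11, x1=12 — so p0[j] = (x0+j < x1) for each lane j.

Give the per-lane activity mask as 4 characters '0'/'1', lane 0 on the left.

predicate = 1000

128-bit reg / 32-bit elem → 4 lanes
p0[j] = (11+j < 12); true for j=0..0 → 1 lanes set
bits (lane 0 leftmost): 1000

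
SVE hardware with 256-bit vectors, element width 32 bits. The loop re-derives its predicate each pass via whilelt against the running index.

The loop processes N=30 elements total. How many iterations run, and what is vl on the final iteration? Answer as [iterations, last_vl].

[iterations, last_vl] = [4, 6]

register lanes = 256/32 = 8
30 elements at 8/iter → 4 passes, remainder 6 on the last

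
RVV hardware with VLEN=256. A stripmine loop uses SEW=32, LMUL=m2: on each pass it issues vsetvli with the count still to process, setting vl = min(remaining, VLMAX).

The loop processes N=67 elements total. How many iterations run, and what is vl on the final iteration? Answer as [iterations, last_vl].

[iterations, last_vl] = [5, 3]

VLMAX = VLEN×LMUL/SEW = 256×2/32 = 16
iterations = ceil(67/16) = 5; final-pass vl = 3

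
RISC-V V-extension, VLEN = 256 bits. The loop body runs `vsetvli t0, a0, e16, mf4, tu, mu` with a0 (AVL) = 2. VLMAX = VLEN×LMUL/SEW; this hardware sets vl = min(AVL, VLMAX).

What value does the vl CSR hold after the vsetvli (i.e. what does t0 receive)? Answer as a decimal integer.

vl = 2

lanes per group: 256·1/4/16 = 4
AVL=2 ≤ VLMAX=4, so vl = 2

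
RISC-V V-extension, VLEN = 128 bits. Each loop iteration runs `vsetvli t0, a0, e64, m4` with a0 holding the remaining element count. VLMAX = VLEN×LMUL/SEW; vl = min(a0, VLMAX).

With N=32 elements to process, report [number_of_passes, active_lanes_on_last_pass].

lanes per group: 128·4/64 = 8
iterations = ceil(32/8) = 4; final-pass vl = 8

[iterations, last_vl] = [4, 8]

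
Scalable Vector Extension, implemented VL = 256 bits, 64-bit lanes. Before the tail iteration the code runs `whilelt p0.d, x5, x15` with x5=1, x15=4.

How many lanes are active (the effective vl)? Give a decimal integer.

vl = 3

lane count: 256 div 64 = 4
active while 1+j < 4, i.e. j ∈ [0,3) capped at 4 ⇒ 3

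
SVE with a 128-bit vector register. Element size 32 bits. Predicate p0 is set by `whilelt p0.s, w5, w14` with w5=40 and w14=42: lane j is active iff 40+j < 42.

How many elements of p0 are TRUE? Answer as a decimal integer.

register lanes = 128/32 = 4
whilelt: lane j active iff 40+j < 42 → j < 2 → 2 active

vl = 2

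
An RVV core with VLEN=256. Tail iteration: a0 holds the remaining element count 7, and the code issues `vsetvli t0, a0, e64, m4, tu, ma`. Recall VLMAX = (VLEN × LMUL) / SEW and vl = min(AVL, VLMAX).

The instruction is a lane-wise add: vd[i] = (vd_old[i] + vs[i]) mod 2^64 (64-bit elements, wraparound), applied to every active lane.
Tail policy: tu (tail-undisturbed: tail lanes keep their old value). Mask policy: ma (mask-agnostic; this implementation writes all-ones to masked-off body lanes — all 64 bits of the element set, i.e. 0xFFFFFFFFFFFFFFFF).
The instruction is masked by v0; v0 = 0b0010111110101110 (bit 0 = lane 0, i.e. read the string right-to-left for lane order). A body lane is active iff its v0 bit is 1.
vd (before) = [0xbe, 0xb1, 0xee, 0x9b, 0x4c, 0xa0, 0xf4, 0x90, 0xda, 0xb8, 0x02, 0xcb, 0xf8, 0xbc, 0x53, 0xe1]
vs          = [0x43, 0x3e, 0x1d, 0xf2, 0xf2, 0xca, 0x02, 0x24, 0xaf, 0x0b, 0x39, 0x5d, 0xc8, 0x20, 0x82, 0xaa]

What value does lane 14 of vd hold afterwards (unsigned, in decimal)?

VLMAX = VLEN×LMUL/SEW = 256×4/64 = 16
vl ← min(7, 16) = 7
[0] mask-off/ones = 0xffffffffffffffff
[1] add(0xb1,0x3e) = 0xef
[2] add(0xee,0x1d) = 0x10b
[3] add(0x9b,0xf2) = 0x18d
[4] mask-off/ones = 0xffffffffffffffff
[5] add(0xa0,0xca) = 0x16a
[6] mask-off/ones = 0xffffffffffffffff
[7] tail/keep = 0x90
[8] tail/keep = 0xda
[9] tail/keep = 0xb8
[10] tail/keep = 0x02
[11] tail/keep = 0xcb
[12] tail/keep = 0xf8
[13] tail/keep = 0xbc
[14] tail/keep = 0x53
[15] tail/keep = 0xe1

vd[14] = 83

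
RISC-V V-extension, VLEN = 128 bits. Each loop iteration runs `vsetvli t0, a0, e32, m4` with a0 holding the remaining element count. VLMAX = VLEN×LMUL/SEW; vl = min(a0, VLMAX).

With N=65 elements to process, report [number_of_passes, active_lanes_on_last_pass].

[iterations, last_vl] = [5, 1]

VLMAX = (128 × 4) / 32 = 16 lanes
65 elements at 16/iter → 5 passes, remainder 1 on the last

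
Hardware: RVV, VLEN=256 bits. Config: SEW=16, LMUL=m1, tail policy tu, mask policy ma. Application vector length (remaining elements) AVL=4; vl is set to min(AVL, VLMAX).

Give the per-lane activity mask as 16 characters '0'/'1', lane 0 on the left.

predicate = 1111000000000000

VLMAX = (256 × 1) / 16 = 16 lanes
AVL=4 ≤ VLMAX=16, so vl = 4
bits (lane 0 leftmost): 1111000000000000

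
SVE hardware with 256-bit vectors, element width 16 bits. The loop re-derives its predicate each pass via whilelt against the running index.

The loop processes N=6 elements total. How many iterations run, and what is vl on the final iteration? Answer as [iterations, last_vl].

256-bit reg / 16-bit elem → 16 lanes
6 elements at 16/iter → 1 passes, remainder 6 on the last

[iterations, last_vl] = [1, 6]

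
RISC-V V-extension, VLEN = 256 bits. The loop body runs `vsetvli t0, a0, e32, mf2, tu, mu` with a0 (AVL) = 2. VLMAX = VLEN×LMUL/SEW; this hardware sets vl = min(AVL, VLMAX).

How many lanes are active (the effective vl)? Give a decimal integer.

vl = 2

VLMAX = VLEN×LMUL/SEW = 256×1/2/32 = 4
vl = min(AVL, VLMAX) = min(2, 4) = 2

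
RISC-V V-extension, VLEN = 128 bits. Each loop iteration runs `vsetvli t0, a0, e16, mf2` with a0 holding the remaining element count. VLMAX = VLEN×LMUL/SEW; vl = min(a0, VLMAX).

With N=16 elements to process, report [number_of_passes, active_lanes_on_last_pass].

[iterations, last_vl] = [4, 4]

lanes per group: 128·1/2/16 = 4
iterations = ceil(16/4) = 4; final-pass vl = 4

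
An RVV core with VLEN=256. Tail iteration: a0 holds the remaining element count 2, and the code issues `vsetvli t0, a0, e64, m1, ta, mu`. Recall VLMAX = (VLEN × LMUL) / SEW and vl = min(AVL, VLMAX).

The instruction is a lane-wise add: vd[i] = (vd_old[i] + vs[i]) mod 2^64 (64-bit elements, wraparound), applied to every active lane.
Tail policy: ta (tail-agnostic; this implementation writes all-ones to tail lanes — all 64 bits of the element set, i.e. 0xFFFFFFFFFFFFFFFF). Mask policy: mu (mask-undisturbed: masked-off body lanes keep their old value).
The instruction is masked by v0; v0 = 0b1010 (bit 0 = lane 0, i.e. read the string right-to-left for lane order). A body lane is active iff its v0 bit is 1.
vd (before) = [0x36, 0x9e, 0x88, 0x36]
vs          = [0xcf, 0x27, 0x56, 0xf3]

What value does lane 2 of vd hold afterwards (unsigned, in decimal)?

VLMAX = (256 × 1) / 64 = 4 lanes
AVL=2 ≤ VLMAX=4, so vl = 2
lane  0: mask-off/keep ⇒ 0x36
lane  1: add(0x9e,0x27) ⇒ 0xc5
lane  2: tail/ones ⇒ 0xffffffffffffffff
lane  3: tail/ones ⇒ 0xffffffffffffffff

vd[2] = 18446744073709551615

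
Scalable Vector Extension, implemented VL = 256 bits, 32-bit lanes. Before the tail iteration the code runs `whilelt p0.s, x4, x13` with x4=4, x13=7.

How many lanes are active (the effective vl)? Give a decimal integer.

vl = 3

256-bit reg / 32-bit elem → 8 lanes
p0[j] = (4+j < 7); true for j=0..2 → 3 lanes set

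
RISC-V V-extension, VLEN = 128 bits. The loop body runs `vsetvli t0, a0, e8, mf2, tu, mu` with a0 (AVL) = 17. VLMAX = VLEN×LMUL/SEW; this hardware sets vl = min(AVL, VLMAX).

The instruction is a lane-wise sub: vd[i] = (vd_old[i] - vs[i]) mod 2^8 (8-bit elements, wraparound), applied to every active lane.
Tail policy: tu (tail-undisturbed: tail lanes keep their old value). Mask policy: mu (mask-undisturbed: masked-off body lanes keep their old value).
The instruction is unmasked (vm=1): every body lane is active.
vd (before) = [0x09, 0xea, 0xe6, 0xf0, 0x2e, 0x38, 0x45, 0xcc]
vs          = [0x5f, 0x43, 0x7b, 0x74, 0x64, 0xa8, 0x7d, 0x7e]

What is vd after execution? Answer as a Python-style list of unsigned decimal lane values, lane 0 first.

vd = [170, 167, 107, 124, 202, 144, 200, 78]

VLMAX = (128 × 1/2) / 8 = 8 lanes
vl ← min(17, 8) = 8
lane  0: sub(0x09,0x5f) ⇒ 0xaa
lane  1: sub(0xea,0x43) ⇒ 0xa7
lane  2: sub(0xe6,0x7b) ⇒ 0x6b
lane  3: sub(0xf0,0x74) ⇒ 0x7c
lane  4: sub(0x2e,0x64) ⇒ 0xca
lane  5: sub(0x38,0xa8) ⇒ 0x90
lane  6: sub(0x45,0x7d) ⇒ 0xc8
lane  7: sub(0xcc,0x7e) ⇒ 0x4e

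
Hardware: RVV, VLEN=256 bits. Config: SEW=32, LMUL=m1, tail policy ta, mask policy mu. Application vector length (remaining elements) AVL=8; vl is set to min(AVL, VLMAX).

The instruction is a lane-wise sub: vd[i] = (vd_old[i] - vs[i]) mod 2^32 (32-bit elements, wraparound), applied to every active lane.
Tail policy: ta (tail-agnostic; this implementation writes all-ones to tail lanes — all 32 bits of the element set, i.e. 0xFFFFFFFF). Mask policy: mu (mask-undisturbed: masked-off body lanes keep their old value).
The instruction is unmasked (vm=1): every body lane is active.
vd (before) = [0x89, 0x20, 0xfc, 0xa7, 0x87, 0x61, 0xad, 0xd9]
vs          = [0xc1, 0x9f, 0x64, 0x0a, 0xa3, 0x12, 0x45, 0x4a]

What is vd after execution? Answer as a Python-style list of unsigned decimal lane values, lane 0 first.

vd = [4294967240, 4294967169, 152, 157, 4294967268, 79, 104, 143]

VLMAX = (256 × 1) / 32 = 8 lanes
vl ← min(8, 8) = 8
vd[0] sub(0x89,0xc1) -> 0xffffffc8
vd[1] sub(0x20,0x9f) -> 0xffffff81
vd[2] sub(0xfc,0x64) -> 0x98
vd[3] sub(0xa7,0x0a) -> 0x9d
vd[4] sub(0x87,0xa3) -> 0xffffffe4
vd[5] sub(0x61,0x12) -> 0x4f
vd[6] sub(0xad,0x45) -> 0x68
vd[7] sub(0xd9,0x4a) -> 0x8f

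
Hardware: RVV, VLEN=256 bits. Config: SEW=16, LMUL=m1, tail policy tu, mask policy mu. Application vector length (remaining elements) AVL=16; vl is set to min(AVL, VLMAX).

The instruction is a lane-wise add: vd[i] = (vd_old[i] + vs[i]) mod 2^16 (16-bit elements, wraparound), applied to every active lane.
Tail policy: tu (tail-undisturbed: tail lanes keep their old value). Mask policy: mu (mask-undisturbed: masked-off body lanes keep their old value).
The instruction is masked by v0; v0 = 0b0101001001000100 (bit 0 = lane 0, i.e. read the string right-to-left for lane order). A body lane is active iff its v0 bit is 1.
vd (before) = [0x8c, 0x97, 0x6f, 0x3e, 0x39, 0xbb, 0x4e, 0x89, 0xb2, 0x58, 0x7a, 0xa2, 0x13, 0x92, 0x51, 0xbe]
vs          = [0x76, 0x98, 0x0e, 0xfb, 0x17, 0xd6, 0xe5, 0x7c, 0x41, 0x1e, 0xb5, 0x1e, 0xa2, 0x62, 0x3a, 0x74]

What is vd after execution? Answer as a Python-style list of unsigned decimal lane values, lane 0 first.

lanes per group: 256·1/16 = 16
vl ← min(16, 16) = 16
  i=0: mask-off/keep → 140
  i=1: mask-off/keep → 151
  i=2: add(0x6f,0x0e) → 125
  i=3: mask-off/keep → 62
  i=4: mask-off/keep → 57
  i=5: mask-off/keep → 187
  i=6: add(0x4e,0xe5) → 307
  i=7: mask-off/keep → 137
  i=8: mask-off/keep → 178
  i=9: add(0x58,0x1e) → 118
  i=10: mask-off/keep → 122
  i=11: mask-off/keep → 162
  i=12: add(0x13,0xa2) → 181
  i=13: mask-off/keep → 146
  i=14: add(0x51,0x3a) → 139
  i=15: mask-off/keep → 190

vd = [140, 151, 125, 62, 57, 187, 307, 137, 178, 118, 122, 162, 181, 146, 139, 190]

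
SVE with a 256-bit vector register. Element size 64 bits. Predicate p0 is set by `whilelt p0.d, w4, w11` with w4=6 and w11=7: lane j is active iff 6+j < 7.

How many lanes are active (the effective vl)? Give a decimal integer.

lane count: 256 div 64 = 4
active while 6+j < 7, i.e. j ∈ [0,1) capped at 4 ⇒ 1

vl = 1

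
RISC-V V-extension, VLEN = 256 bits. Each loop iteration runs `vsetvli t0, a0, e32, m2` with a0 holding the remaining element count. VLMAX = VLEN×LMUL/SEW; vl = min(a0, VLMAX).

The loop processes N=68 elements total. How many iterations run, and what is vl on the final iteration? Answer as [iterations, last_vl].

[iterations, last_vl] = [5, 4]

VLMAX = VLEN×LMUL/SEW = 256×2/32 = 16
N=68: ⌈68/16⌉ = 5 iters; last vl = 68 − 4×16 = 4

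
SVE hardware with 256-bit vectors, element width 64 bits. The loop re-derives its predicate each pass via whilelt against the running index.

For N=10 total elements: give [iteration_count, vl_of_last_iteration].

lane count: 256 div 64 = 4
N=10: ⌈10/4⌉ = 3 iters; last vl = 10 − 2×4 = 2

[iterations, last_vl] = [3, 2]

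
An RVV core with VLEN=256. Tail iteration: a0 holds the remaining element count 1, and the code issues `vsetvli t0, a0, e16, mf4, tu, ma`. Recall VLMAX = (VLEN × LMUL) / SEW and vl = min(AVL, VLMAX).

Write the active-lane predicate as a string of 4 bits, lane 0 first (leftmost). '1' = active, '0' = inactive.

predicate = 1000

VLMAX = (256 × 1/4) / 16 = 4 lanes
vl ← min(1, 4) = 1
bits (lane 0 leftmost): 1000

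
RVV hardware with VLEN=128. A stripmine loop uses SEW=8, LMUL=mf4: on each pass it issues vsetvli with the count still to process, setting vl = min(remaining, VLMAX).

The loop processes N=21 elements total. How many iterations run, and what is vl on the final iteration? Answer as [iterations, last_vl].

[iterations, last_vl] = [6, 1]

VLMAX = (128 × 1/4) / 8 = 4 lanes
21 elements at 4/iter → 6 passes, remainder 1 on the last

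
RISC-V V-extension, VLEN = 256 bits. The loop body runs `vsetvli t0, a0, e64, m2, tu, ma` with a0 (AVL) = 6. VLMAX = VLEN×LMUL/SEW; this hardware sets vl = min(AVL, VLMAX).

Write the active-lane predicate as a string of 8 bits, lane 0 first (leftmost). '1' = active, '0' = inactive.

VLMAX = (256 × 2) / 64 = 8 lanes
AVL=6 ≤ VLMAX=8, so vl = 6
bits (lane 0 leftmost): 11111100

predicate = 11111100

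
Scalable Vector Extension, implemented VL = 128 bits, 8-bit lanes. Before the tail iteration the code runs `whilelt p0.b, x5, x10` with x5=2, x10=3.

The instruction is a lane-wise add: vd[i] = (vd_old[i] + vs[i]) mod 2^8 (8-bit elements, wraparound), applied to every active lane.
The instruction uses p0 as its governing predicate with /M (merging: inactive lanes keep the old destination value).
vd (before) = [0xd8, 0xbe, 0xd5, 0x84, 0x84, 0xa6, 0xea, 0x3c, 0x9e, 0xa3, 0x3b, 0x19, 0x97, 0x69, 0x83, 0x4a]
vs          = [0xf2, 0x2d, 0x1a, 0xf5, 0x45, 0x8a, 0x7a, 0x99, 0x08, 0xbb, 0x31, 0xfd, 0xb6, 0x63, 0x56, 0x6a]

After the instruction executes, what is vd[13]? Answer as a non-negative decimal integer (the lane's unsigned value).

lane count: 128 div 8 = 16
active while 2+j < 3, i.e. j ∈ [0,1) capped at 16 ⇒ 1
vd[0] add(0xd8,0xf2) -> 0xca
vd[1] tail/keep -> 0xbe
vd[2] tail/keep -> 0xd5
vd[3] tail/keep -> 0x84
vd[4] tail/keep -> 0x84
vd[5] tail/keep -> 0xa6
vd[6] tail/keep -> 0xea
vd[7] tail/keep -> 0x3c
vd[8] tail/keep -> 0x9e
vd[9] tail/keep -> 0xa3
vd[10] tail/keep -> 0x3b
vd[11] tail/keep -> 0x19
vd[12] tail/keep -> 0x97
vd[13] tail/keep -> 0x69
vd[14] tail/keep -> 0x83
vd[15] tail/keep -> 0x4a

vd[13] = 105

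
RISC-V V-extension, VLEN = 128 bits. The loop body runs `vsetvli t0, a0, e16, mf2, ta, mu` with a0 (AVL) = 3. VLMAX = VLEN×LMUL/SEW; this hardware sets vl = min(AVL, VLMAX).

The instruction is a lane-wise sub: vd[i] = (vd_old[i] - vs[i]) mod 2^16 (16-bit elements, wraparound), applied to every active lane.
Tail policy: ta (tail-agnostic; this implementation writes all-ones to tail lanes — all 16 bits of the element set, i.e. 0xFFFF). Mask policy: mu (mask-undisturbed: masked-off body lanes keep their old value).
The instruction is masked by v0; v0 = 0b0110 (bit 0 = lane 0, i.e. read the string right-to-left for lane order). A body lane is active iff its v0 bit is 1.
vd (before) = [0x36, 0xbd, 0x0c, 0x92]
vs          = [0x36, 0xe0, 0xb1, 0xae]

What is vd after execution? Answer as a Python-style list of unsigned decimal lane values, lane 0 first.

VLMAX = (128 × 1/2) / 16 = 4 lanes
vl = min(AVL, VLMAX) = min(3, 4) = 3
  i=0: mask-off/keep → 54
  i=1: sub(0xbd,0xe0) → 65501
  i=2: sub(0x0c,0xb1) → 65371
  i=3: tail/ones → 65535

vd = [54, 65501, 65371, 65535]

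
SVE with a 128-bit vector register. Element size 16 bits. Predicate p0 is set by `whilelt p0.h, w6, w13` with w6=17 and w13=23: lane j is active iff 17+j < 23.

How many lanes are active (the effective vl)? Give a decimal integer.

128-bit reg / 16-bit elem → 8 lanes
active while 17+j < 23, i.e. j ∈ [0,6) capped at 8 ⇒ 6

vl = 6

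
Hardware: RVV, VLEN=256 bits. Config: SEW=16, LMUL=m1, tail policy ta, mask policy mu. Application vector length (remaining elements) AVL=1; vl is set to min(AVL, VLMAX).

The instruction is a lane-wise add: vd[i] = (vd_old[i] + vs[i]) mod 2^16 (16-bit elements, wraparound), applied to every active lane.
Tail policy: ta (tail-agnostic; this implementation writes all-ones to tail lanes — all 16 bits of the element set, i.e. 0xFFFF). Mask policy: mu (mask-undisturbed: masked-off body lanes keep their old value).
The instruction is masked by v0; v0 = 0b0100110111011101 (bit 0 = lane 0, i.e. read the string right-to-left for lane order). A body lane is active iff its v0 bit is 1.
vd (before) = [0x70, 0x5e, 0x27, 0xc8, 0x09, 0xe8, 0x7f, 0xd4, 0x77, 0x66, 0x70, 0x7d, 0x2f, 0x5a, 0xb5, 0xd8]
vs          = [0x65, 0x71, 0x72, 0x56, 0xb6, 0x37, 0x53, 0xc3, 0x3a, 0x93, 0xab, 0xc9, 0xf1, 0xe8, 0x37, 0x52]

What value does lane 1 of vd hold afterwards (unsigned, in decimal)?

VLMAX = (256 × 1) / 16 = 16 lanes
vl ← min(1, 16) = 1
[0] add(0x70,0x65) = 0xd5
[1] tail/ones = 0xffff
[2] tail/ones = 0xffff
[3] tail/ones = 0xffff
[4] tail/ones = 0xffff
[5] tail/ones = 0xffff
[6] tail/ones = 0xffff
[7] tail/ones = 0xffff
[8] tail/ones = 0xffff
[9] tail/ones = 0xffff
[10] tail/ones = 0xffff
[11] tail/ones = 0xffff
[12] tail/ones = 0xffff
[13] tail/ones = 0xffff
[14] tail/ones = 0xffff
[15] tail/ones = 0xffff

vd[1] = 65535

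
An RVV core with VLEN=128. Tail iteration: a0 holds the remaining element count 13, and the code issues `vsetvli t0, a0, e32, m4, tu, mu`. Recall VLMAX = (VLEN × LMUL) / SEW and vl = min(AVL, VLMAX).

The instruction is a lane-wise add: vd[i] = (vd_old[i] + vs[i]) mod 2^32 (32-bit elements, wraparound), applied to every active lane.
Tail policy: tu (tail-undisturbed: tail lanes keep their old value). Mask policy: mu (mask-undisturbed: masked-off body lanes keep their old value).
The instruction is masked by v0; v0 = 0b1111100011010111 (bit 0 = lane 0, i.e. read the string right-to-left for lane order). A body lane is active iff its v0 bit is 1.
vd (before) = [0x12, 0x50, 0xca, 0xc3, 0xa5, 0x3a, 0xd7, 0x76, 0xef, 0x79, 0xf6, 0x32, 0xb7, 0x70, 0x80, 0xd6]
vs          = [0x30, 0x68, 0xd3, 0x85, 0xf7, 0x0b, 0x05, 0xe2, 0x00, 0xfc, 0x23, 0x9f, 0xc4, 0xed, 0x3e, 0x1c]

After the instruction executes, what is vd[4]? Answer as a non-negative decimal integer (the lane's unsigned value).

vd[4] = 412

lanes per group: 128·4/32 = 16
vl = min(AVL, VLMAX) = min(13, 16) = 13
lane  0: add(0x12,0x30) ⇒ 0x42
lane  1: add(0x50,0x68) ⇒ 0xb8
lane  2: add(0xca,0xd3) ⇒ 0x19d
lane  3: mask-off/keep ⇒ 0xc3
lane  4: add(0xa5,0xf7) ⇒ 0x19c
lane  5: mask-off/keep ⇒ 0x3a
lane  6: add(0xd7,0x05) ⇒ 0xdc
lane  7: add(0x76,0xe2) ⇒ 0x158
lane  8: mask-off/keep ⇒ 0xef
lane  9: mask-off/keep ⇒ 0x79
lane 10: mask-off/keep ⇒ 0xf6
lane 11: add(0x32,0x9f) ⇒ 0xd1
lane 12: add(0xb7,0xc4) ⇒ 0x17b
lane 13: tail/keep ⇒ 0x70
lane 14: tail/keep ⇒ 0x80
lane 15: tail/keep ⇒ 0xd6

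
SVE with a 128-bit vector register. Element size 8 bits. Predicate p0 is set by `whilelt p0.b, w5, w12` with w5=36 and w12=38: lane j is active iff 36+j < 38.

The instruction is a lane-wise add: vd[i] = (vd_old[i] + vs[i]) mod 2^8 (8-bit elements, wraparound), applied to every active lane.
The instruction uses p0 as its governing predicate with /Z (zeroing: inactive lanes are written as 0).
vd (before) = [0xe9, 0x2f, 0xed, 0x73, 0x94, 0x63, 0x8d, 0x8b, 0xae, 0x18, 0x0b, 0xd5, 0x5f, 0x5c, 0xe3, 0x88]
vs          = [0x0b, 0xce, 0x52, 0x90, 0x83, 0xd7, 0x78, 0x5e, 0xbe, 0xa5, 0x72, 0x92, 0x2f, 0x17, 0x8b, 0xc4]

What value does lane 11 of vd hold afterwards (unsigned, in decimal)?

128-bit reg / 8-bit elem → 16 lanes
active while 36+j < 38, i.e. j ∈ [0,2) capped at 16 ⇒ 2
[0] add(0xe9,0x0b) = 0xf4
[1] add(0x2f,0xce) = 0xfd
[2] tail/zero = 0x00
[3] tail/zero = 0x00
[4] tail/zero = 0x00
[5] tail/zero = 0x00
[6] tail/zero = 0x00
[7] tail/zero = 0x00
[8] tail/zero = 0x00
[9] tail/zero = 0x00
[10] tail/zero = 0x00
[11] tail/zero = 0x00
[12] tail/zero = 0x00
[13] tail/zero = 0x00
[14] tail/zero = 0x00
[15] tail/zero = 0x00

vd[11] = 0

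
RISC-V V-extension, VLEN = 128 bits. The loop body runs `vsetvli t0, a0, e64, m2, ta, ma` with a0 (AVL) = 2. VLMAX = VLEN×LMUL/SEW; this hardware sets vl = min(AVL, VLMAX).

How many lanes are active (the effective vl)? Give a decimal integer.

lanes per group: 128·2/64 = 4
vl = min(AVL, VLMAX) = min(2, 4) = 2

vl = 2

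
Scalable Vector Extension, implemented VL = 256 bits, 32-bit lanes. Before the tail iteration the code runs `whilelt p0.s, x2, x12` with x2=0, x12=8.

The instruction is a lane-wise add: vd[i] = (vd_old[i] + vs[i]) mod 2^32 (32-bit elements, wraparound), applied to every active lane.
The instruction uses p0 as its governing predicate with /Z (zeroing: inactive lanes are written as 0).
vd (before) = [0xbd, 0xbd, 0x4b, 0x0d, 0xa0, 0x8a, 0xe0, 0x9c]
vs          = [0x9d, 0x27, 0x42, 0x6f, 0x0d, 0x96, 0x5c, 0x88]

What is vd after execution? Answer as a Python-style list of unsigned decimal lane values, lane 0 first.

lane count: 256 div 32 = 8
p0[j] = (0+j < 8); true for j=0..7 → 8 lanes set
[0] add(0xbd,0x9d) = 0x15a
[1] add(0xbd,0x27) = 0xe4
[2] add(0x4b,0x42) = 0x8d
[3] add(0x0d,0x6f) = 0x7c
[4] add(0xa0,0x0d) = 0xad
[5] add(0x8a,0x96) = 0x120
[6] add(0xe0,0x5c) = 0x13c
[7] add(0x9c,0x88) = 0x124

vd = [346, 228, 141, 124, 173, 288, 316, 292]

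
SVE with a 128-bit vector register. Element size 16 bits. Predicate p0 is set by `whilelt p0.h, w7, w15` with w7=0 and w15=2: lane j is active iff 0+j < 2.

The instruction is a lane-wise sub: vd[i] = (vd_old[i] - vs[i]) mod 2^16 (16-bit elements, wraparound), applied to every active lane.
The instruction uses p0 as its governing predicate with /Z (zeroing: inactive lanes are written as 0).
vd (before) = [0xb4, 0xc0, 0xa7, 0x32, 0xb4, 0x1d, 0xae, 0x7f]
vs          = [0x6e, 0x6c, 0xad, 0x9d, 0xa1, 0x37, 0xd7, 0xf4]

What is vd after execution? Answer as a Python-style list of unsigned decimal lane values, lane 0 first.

vd = [70, 84, 0, 0, 0, 0, 0, 0]

register lanes = 128/16 = 8
p0[j] = (0+j < 2); true for j=0..1 → 2 lanes set
  i=0: sub(0xb4,0x6e) → 70
  i=1: sub(0xc0,0x6c) → 84
  i=2: tail/zero → 0
  i=3: tail/zero → 0
  i=4: tail/zero → 0
  i=5: tail/zero → 0
  i=6: tail/zero → 0
  i=7: tail/zero → 0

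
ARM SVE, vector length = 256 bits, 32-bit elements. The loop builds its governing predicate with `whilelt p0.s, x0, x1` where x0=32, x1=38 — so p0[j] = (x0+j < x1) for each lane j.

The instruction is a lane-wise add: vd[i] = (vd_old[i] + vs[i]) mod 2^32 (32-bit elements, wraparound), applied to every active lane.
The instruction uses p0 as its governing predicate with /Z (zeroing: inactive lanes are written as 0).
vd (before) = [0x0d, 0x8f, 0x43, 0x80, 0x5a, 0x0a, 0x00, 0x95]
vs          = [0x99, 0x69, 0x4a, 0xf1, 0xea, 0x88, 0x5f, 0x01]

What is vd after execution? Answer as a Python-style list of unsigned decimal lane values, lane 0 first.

vd = [166, 248, 141, 369, 324, 146, 0, 0]

register lanes = 256/32 = 8
p0[j] = (32+j < 38); true for j=0..5 → 6 lanes set
[0] add(0x0d,0x99) = 0xa6
[1] add(0x8f,0x69) = 0xf8
[2] add(0x43,0x4a) = 0x8d
[3] add(0x80,0xf1) = 0x171
[4] add(0x5a,0xea) = 0x144
[5] add(0x0a,0x88) = 0x92
[6] tail/zero = 0x00
[7] tail/zero = 0x00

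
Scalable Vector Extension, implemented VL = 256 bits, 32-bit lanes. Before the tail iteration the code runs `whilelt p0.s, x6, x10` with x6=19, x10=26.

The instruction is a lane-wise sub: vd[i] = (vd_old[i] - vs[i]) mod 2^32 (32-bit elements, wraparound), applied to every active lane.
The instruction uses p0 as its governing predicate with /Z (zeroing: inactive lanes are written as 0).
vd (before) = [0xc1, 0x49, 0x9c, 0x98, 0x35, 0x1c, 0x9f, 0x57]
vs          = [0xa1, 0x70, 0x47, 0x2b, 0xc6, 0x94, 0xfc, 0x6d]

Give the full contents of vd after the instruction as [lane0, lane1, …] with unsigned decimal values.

vd = [32, 4294967257, 85, 109, 4294967151, 4294967176, 4294967203, 0]

lane count: 256 div 32 = 8
active while 19+j < 26, i.e. j ∈ [0,7) capped at 8 ⇒ 7
vd[0] sub(0xc1,0xa1) -> 0x20
vd[1] sub(0x49,0x70) -> 0xffffffd9
vd[2] sub(0x9c,0x47) -> 0x55
vd[3] sub(0x98,0x2b) -> 0x6d
vd[4] sub(0x35,0xc6) -> 0xffffff6f
vd[5] sub(0x1c,0x94) -> 0xffffff88
vd[6] sub(0x9f,0xfc) -> 0xffffffa3
vd[7] tail/zero -> 0x00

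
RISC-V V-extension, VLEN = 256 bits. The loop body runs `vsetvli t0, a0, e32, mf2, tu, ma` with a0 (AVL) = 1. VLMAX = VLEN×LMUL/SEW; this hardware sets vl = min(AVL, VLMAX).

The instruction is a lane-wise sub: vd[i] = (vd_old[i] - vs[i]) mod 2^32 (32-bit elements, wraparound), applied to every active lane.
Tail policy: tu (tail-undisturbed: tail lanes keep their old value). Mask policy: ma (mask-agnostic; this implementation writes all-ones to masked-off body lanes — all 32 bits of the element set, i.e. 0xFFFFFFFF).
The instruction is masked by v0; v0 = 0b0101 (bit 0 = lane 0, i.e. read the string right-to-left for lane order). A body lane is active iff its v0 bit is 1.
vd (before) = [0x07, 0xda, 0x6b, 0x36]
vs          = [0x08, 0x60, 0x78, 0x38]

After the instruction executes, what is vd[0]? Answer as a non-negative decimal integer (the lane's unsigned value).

VLMAX = (256 × 1/2) / 32 = 4 lanes
AVL=1 ≤ VLMAX=4, so vl = 1
vd[0] sub(0x07,0x08) -> 0xffffffff
vd[1] tail/keep -> 0xda
vd[2] tail/keep -> 0x6b
vd[3] tail/keep -> 0x36

vd[0] = 4294967295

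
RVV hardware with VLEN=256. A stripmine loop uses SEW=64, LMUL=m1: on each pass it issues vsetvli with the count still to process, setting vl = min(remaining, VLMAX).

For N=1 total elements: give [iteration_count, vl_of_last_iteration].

VLMAX = (256 × 1) / 64 = 4 lanes
iterations = ceil(1/4) = 1; final-pass vl = 1

[iterations, last_vl] = [1, 1]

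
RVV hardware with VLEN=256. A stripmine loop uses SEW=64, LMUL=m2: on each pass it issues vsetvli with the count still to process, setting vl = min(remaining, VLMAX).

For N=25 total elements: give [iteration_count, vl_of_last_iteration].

lanes per group: 256·2/64 = 8
N=25: ⌈25/8⌉ = 4 iters; last vl = 25 − 3×8 = 1

[iterations, last_vl] = [4, 1]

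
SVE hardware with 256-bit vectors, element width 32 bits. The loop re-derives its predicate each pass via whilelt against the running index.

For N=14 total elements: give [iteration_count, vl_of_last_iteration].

[iterations, last_vl] = [2, 6]

lane count: 256 div 32 = 8
iterations = ceil(14/8) = 2; final-pass vl = 6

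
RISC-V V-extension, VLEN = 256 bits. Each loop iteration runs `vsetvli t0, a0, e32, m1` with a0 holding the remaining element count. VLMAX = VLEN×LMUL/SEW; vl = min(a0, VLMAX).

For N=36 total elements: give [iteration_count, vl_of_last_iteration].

lanes per group: 256·1/32 = 8
iterations = ceil(36/8) = 5; final-pass vl = 4

[iterations, last_vl] = [5, 4]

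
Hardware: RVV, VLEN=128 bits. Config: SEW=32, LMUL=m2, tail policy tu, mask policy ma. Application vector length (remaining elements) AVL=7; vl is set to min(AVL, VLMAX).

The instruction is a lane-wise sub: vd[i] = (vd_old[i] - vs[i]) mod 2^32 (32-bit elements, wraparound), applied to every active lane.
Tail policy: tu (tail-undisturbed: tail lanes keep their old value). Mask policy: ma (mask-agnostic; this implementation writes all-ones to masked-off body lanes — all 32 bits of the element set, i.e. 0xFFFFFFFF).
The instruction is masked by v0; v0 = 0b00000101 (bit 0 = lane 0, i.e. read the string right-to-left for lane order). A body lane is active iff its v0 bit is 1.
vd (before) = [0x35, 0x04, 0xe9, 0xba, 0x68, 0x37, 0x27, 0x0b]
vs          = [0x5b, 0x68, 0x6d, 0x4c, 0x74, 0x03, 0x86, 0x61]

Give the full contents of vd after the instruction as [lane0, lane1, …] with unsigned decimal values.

lanes per group: 128·2/32 = 8
AVL=7 ≤ VLMAX=8, so vl = 7
lane  0: sub(0x35,0x5b) ⇒ 0xffffffda
lane  1: mask-off/ones ⇒ 0xffffffff
lane  2: sub(0xe9,0x6d) ⇒ 0x7c
lane  3: mask-off/ones ⇒ 0xffffffff
lane  4: mask-off/ones ⇒ 0xffffffff
lane  5: mask-off/ones ⇒ 0xffffffff
lane  6: mask-off/ones ⇒ 0xffffffff
lane  7: tail/keep ⇒ 0x0b

vd = [4294967258, 4294967295, 124, 4294967295, 4294967295, 4294967295, 4294967295, 11]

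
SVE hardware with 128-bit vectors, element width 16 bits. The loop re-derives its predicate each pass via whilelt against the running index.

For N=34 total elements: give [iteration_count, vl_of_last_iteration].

128-bit reg / 16-bit elem → 8 lanes
iterations = ceil(34/8) = 5; final-pass vl = 2

[iterations, last_vl] = [5, 2]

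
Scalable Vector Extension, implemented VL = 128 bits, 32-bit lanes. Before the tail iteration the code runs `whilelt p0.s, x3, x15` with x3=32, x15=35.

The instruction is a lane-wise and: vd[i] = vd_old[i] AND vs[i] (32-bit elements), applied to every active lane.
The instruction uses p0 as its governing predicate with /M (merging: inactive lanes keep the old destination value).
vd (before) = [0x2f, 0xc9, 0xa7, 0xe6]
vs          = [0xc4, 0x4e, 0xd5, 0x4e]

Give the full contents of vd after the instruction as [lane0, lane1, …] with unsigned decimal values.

lane count: 128 div 32 = 4
active while 32+j < 35, i.e. j ∈ [0,3) capped at 4 ⇒ 3
[0] and(0x2f,0xc4) = 0x04
[1] and(0xc9,0x4e) = 0x48
[2] and(0xa7,0xd5) = 0x85
[3] tail/keep = 0xe6

vd = [4, 72, 133, 230]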